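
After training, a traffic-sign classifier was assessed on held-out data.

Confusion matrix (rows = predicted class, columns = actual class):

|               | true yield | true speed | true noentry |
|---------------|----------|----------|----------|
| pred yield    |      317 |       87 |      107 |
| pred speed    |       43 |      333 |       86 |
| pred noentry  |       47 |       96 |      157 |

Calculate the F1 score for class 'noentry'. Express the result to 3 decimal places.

0.483

Treat 'noentry' as positive and all other classes as negative.
F1 score = 2·TP/(2·TP+FP+FN).
noentry: TP=157, FP=47+96=143, FN=107+86=193 → 314/650 = 0.4831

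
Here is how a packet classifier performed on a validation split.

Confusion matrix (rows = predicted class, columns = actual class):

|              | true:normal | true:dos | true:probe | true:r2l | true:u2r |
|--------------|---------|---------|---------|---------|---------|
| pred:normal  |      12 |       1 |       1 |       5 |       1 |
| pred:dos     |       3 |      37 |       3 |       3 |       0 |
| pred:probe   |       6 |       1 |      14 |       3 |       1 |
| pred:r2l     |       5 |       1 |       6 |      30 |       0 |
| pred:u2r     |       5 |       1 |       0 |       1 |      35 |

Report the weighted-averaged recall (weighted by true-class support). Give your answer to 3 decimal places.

Per-class recall (TP/(TP+FN)):
  normal: TP=12, FN=3+6+5+5=19 → 12/31 = 0.3871
  dos: TP=37, FN=1+1+1+1=4 → 37/41 = 0.9024
  probe: TP=14, FN=1+3+6+0=10 → 14/24 = 0.5833
  r2l: TP=30, FN=5+3+3+1=12 → 30/42 = 0.7143
  u2r: TP=35, FN=1+0+1+0=2 → 35/37 = 0.9459
Weighted-recall = Σ (supportᵢ/N)·recallᵢ with N=175: (31/175)·0.3871 + (41/175)·0.9024 + (24/175)·0.5833 + (42/175)·0.7143 + (37/175)·0.9459 = 0.731

0.731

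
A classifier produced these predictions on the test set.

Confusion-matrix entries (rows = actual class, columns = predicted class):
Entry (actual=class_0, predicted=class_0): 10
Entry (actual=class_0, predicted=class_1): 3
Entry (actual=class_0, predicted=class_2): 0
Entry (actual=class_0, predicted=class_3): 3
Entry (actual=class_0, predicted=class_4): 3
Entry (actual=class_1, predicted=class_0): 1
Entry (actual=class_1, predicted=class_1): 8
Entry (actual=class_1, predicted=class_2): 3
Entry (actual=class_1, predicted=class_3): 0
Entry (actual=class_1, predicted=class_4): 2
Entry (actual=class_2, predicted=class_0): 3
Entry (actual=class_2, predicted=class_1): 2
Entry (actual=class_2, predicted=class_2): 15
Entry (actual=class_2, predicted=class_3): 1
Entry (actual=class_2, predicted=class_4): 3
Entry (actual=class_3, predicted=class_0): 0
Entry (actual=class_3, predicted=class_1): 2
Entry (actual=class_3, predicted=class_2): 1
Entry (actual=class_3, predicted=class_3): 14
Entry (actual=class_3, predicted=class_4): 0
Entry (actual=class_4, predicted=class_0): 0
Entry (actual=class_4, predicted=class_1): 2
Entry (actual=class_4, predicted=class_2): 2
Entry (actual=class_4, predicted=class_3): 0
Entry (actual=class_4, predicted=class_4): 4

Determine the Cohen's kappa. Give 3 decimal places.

Observed agreement pₒ = trace/N = 51/82 = 0.6220
Expected agreement pₑ = Σ (rowᵢ·colᵢ)/N² = (19·14 + 14·17 + 24·21 + 17·18 + 8·12)/82² = 0.2097
κ = (pₒ − pₑ)/(1 − pₑ) = (0.6220 − 0.2097)/(1 − 0.2097) = 0.522

0.522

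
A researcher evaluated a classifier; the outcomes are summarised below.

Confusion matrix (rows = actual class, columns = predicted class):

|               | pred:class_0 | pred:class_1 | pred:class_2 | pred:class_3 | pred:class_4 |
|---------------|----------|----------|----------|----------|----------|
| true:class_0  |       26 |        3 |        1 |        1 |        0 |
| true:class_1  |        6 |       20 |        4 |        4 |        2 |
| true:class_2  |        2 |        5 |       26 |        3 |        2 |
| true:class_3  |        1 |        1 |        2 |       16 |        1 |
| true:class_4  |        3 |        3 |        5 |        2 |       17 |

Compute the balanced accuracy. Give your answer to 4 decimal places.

Balanced accuracy = mean of per-class recall.
  class_0: recall = 26/31 = 0.83871
  class_1: recall = 20/36 = 0.55556
  class_2: recall = 26/38 = 0.68421
  class_3: recall = 16/21 = 0.76190
  class_4: recall = 17/30 = 0.56667
Mean = (0.83871 + 0.55556 + 0.68421 + 0.76190 + 0.56667) / 5 = 0.6814

0.6814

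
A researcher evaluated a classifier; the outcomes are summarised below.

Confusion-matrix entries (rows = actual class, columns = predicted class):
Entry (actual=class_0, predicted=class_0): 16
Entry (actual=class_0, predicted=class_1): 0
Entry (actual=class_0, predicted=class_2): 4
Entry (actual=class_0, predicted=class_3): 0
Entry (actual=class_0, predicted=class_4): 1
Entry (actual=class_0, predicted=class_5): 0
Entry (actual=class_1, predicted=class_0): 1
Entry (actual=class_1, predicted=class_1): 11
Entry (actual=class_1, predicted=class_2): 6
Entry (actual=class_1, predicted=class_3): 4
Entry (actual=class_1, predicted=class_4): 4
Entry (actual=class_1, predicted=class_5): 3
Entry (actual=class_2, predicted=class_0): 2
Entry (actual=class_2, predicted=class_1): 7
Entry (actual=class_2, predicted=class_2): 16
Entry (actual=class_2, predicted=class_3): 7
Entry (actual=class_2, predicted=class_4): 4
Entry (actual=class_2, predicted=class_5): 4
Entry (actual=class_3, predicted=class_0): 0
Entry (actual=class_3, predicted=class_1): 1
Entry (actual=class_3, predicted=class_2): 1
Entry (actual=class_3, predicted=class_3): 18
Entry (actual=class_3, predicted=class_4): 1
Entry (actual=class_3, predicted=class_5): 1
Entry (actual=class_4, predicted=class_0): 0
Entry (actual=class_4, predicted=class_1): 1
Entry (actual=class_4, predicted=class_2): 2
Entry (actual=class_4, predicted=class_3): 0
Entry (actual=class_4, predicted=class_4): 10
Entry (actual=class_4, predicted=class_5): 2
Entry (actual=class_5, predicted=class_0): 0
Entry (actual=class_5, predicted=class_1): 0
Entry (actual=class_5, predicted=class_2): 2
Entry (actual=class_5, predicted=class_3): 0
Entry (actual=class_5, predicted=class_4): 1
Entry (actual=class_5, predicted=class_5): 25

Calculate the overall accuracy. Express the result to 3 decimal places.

0.619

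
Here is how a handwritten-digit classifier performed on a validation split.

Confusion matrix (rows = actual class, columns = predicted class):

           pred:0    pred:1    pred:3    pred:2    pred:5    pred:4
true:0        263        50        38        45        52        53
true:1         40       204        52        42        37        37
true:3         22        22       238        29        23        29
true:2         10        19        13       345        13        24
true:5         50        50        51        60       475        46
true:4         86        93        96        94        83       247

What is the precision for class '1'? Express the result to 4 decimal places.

One-vs-rest for '1': TP = diagonal; FP = other classes predicted '1'; FN = '1' predicted as other.
precision = TP/(TP+FP).
1: TP=204, FP=50+22+19+50+93=234 → 204/438 = 0.46575

0.4658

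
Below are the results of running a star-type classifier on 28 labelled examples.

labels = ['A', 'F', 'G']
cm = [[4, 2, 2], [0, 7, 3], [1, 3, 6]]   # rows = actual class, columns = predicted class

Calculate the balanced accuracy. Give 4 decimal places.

Balanced accuracy = mean of per-class recall.
  A: recall = 4/8 = 0.50000
  F: recall = 7/10 = 0.70000
  G: recall = 6/10 = 0.60000
Mean = (0.50000 + 0.70000 + 0.60000) / 3 = 0.6000

0.6000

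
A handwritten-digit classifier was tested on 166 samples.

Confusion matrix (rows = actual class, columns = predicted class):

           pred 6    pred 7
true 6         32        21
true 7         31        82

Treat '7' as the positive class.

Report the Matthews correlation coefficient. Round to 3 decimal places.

0.316

MCC = (TP·TN − FP·FN) / √((TP+FP)(TP+FN)(TN+FP)(TN+FN))
Numerator = 82·32 − 21·31 = 1973
Denominator = √(103·113·53·63) = √38862621 = 6233.9892
MCC = 1973 / 6233.9892 = 0.316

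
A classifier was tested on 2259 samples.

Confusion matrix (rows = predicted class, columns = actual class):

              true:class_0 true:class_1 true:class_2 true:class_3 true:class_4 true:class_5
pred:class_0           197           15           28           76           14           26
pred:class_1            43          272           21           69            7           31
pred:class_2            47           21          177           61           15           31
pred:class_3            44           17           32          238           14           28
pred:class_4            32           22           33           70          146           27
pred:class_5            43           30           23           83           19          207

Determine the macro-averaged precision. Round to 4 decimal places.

0.5436

Per-class precision (TP/(TP+FP)):
  class_0: TP=197, FP=15+28+76+14+26=159 → 197/356 = 0.55337
  class_1: TP=272, FP=43+21+69+7+31=171 → 272/443 = 0.61400
  class_2: TP=177, FP=47+21+61+15+31=175 → 177/352 = 0.50284
  class_3: TP=238, FP=44+17+32+14+28=135 → 238/373 = 0.63807
  class_4: TP=146, FP=32+22+33+70+27=184 → 146/330 = 0.44242
  class_5: TP=207, FP=43+30+23+83+19=198 → 207/405 = 0.51111
Macro-precision = mean = (0.55337 + 0.61400 + 0.50284 + 0.63807 + 0.44242 + 0.51111) / 6 = 0.5436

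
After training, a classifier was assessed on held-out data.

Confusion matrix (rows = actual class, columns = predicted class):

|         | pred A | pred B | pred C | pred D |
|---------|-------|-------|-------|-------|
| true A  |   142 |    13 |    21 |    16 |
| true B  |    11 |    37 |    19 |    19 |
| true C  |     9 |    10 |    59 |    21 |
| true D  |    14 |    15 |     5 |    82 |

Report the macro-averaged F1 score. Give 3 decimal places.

0.615

Per-class F1 score (2·TP/(2·TP+FP+FN)):
  A: TP=142, FP=11+9+14=34, FN=13+21+16=50 → 284/368 = 0.7717
  B: TP=37, FP=13+10+15=38, FN=11+19+19=49 → 74/161 = 0.4596
  C: TP=59, FP=21+19+5=45, FN=9+10+21=40 → 118/203 = 0.5813
  D: TP=82, FP=16+19+21=56, FN=14+15+5=34 → 164/254 = 0.6457
Macro-F1 score = mean = (0.7717 + 0.4596 + 0.5813 + 0.6457) / 4 = 0.615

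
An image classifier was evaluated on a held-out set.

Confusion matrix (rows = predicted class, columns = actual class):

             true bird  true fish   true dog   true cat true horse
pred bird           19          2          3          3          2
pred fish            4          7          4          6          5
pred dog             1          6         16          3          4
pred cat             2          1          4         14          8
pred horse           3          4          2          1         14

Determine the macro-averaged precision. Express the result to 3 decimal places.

0.505

Per-class precision (TP/(TP+FP)):
  bird: TP=19, FP=2+3+3+2=10 → 19/29 = 0.6552
  fish: TP=7, FP=4+4+6+5=19 → 7/26 = 0.2692
  dog: TP=16, FP=1+6+3+4=14 → 16/30 = 0.5333
  cat: TP=14, FP=2+1+4+8=15 → 14/29 = 0.4828
  horse: TP=14, FP=3+4+2+1=10 → 14/24 = 0.5833
Macro-precision = mean = (0.6552 + 0.2692 + 0.5333 + 0.4828 + 0.5833) / 5 = 0.505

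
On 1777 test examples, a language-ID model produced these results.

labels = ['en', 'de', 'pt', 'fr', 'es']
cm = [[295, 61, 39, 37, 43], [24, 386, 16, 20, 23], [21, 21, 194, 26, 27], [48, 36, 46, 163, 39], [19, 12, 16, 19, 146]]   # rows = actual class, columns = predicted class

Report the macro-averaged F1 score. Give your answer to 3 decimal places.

0.648

Per-class F1 score (2·TP/(2·TP+FP+FN)):
  en: TP=295, FP=24+21+48+19=112, FN=61+39+37+43=180 → 590/882 = 0.6689
  de: TP=386, FP=61+21+36+12=130, FN=24+16+20+23=83 → 772/985 = 0.7838
  pt: TP=194, FP=39+16+46+16=117, FN=21+21+26+27=95 → 388/600 = 0.6467
  fr: TP=163, FP=37+20+26+19=102, FN=48+36+46+39=169 → 326/597 = 0.5461
  es: TP=146, FP=43+23+27+39=132, FN=19+12+16+19=66 → 292/490 = 0.5959
Macro-F1 score = mean = (0.6689 + 0.7838 + 0.6467 + 0.5461 + 0.5959) / 5 = 0.648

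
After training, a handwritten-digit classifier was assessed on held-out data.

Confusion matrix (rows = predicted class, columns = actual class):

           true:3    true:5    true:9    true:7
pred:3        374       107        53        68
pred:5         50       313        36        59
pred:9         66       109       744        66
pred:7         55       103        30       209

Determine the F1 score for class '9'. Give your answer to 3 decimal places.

Treat '9' as positive and all other classes as negative.
F1 score = 2·TP/(2·TP+FP+FN).
9: TP=744, FP=66+109+66=241, FN=53+36+30=119 → 1488/1848 = 0.8052

0.805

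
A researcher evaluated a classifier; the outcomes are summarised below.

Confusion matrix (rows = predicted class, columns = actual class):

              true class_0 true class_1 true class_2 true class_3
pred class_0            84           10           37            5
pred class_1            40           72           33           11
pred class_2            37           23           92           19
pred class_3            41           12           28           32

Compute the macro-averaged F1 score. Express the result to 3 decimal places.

0.472

Per-class F1 score (2·TP/(2·TP+FP+FN)):
  class_0: TP=84, FP=10+37+5=52, FN=40+37+41=118 → 168/338 = 0.4970
  class_1: TP=72, FP=40+33+11=84, FN=10+23+12=45 → 144/273 = 0.5275
  class_2: TP=92, FP=37+23+19=79, FN=37+33+28=98 → 184/361 = 0.5097
  class_3: TP=32, FP=41+12+28=81, FN=5+11+19=35 → 64/180 = 0.3556
Macro-F1 score = mean = (0.4970 + 0.5275 + 0.5097 + 0.3556) / 4 = 0.472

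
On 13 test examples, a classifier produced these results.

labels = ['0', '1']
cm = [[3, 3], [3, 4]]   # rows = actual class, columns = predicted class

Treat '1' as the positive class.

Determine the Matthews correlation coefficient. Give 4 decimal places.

MCC = (TP·TN − FP·FN) / √((TP+FP)(TP+FN)(TN+FP)(TN+FN))
Numerator = 4·3 − 3·3 = 3
Denominator = √(7·7·6·6) = √1764 = 42.0000
MCC = 3 / 42.0000 = 0.0714

0.0714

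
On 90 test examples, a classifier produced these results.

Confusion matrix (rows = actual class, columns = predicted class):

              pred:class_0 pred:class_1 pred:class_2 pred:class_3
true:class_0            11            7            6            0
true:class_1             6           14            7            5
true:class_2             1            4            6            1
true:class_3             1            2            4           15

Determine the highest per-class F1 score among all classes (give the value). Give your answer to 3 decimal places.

0.698

Per-class F1 score (2·TP/(2·TP+FP+FN)):
  class_0: TP=11, FP=6+1+1=8, FN=7+6+0=13 → 22/43 = 0.5116
  class_1: TP=14, FP=7+4+2=13, FN=6+7+5=18 → 28/59 = 0.4746
  class_2: TP=6, FP=6+7+4=17, FN=1+4+1=6 → 12/35 = 0.3429
  class_3: TP=15, FP=0+5+1=6, FN=1+2+4=7 → 30/43 = 0.6977
Highest is class 'class_3' with F1 score = 0.698.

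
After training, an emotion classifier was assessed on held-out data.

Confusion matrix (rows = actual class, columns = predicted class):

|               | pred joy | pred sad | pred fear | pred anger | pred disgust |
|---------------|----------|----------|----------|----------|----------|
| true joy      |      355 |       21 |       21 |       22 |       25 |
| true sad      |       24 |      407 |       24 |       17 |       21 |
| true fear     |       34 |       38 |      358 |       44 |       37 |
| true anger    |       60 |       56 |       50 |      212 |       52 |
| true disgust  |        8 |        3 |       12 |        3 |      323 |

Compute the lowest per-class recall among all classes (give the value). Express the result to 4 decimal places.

0.4930

Per-class recall (TP/(TP+FN)):
  joy: TP=355, FN=21+21+22+25=89 → 355/444 = 0.79955
  sad: TP=407, FN=24+24+17+21=86 → 407/493 = 0.82556
  fear: TP=358, FN=34+38+44+37=153 → 358/511 = 0.70059
  anger: TP=212, FN=60+56+50+52=218 → 212/430 = 0.49302
  disgust: TP=323, FN=8+3+12+3=26 → 323/349 = 0.92550
Lowest is class 'anger' with recall = 0.4930.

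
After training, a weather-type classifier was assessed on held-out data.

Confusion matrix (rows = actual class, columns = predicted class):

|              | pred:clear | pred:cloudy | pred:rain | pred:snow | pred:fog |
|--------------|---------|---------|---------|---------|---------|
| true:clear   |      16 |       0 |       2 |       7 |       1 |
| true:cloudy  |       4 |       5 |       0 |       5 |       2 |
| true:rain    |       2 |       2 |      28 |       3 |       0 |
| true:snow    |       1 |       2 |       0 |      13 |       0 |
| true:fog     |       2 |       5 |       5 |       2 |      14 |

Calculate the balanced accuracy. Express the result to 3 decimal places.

Balanced accuracy = mean of per-class recall.
  clear: recall = 16/26 = 0.6154
  cloudy: recall = 5/16 = 0.3125
  rain: recall = 28/35 = 0.8000
  snow: recall = 13/16 = 0.8125
  fog: recall = 14/28 = 0.5000
Mean = (0.6154 + 0.3125 + 0.8000 + 0.8125 + 0.5000) / 5 = 0.608

0.608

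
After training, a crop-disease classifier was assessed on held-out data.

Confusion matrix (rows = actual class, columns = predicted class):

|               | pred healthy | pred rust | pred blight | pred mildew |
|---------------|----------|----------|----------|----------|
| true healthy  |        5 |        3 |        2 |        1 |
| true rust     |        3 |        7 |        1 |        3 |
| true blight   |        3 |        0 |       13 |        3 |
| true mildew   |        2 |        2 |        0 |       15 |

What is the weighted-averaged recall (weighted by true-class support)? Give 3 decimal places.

Per-class recall (TP/(TP+FN)):
  healthy: TP=5, FN=3+2+1=6 → 5/11 = 0.4545
  rust: TP=7, FN=3+1+3=7 → 7/14 = 0.5000
  blight: TP=13, FN=3+0+3=6 → 13/19 = 0.6842
  mildew: TP=15, FN=2+2+0=4 → 15/19 = 0.7895
Weighted-recall = Σ (supportᵢ/N)·recallᵢ with N=63: (11/63)·0.4545 + (14/63)·0.5000 + (19/63)·0.6842 + (19/63)·0.7895 = 0.635

0.635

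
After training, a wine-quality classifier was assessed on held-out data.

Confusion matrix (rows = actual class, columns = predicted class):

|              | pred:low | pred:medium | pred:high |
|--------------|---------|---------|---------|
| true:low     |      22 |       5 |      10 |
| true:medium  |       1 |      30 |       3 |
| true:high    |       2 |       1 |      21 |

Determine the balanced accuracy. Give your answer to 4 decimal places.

Balanced accuracy = mean of per-class recall.
  low: recall = 22/37 = 0.59459
  medium: recall = 30/34 = 0.88235
  high: recall = 21/24 = 0.87500
Mean = (0.59459 + 0.88235 + 0.87500) / 3 = 0.7840

0.7840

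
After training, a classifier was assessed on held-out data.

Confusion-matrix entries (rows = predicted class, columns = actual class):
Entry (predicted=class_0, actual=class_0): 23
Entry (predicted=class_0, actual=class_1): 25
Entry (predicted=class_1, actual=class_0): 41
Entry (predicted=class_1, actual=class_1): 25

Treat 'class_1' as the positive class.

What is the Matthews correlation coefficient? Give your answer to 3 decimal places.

-0.141

MCC = (TP·TN − FP·FN) / √((TP+FP)(TP+FN)(TN+FP)(TN+FN))
Numerator = 25·23 − 41·25 = -450
Denominator = √(66·50·64·48) = √10137600 = 3183.9598
MCC = -450 / 3183.9598 = -0.141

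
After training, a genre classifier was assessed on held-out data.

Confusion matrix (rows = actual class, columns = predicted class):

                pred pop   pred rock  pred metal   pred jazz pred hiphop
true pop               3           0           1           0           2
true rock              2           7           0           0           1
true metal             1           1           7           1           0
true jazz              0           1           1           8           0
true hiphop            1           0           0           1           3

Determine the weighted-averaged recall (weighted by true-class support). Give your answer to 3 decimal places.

0.683

Per-class recall (TP/(TP+FN)):
  pop: TP=3, FN=0+1+0+2=3 → 3/6 = 0.5000
  rock: TP=7, FN=2+0+0+1=3 → 7/10 = 0.7000
  metal: TP=7, FN=1+1+1+0=3 → 7/10 = 0.7000
  jazz: TP=8, FN=0+1+1+0=2 → 8/10 = 0.8000
  hiphop: TP=3, FN=1+0+0+1=2 → 3/5 = 0.6000
Weighted-recall = Σ (supportᵢ/N)·recallᵢ with N=41: (6/41)·0.5000 + (10/41)·0.7000 + (10/41)·0.7000 + (10/41)·0.8000 + (5/41)·0.6000 = 0.683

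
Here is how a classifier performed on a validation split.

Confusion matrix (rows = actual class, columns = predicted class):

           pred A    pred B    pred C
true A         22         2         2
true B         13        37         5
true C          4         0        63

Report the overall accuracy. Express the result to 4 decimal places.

0.8243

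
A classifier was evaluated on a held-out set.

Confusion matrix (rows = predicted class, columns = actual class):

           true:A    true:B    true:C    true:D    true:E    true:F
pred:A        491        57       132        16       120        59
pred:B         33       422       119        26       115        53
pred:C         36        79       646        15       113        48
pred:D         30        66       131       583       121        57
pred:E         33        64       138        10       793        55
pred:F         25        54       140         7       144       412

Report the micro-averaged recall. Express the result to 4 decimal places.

Micro-averaging pools counts across classes: ΣTP=3347, ΣFP=2096, ΣFN=2096.
Micro-recall = TP/(TP+FN) on pooled counts = 0.6149 (equals overall accuracy in single-label multiclass).

0.6149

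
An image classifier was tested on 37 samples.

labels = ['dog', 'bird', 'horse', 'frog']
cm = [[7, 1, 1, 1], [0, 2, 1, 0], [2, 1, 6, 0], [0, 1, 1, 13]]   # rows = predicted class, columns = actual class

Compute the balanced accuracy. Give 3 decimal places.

0.693

Balanced accuracy = mean of per-class recall.
  dog: recall = 7/9 = 0.7778
  bird: recall = 2/5 = 0.4000
  horse: recall = 6/9 = 0.6667
  frog: recall = 13/14 = 0.9286
Mean = (0.7778 + 0.4000 + 0.6667 + 0.9286) / 4 = 0.693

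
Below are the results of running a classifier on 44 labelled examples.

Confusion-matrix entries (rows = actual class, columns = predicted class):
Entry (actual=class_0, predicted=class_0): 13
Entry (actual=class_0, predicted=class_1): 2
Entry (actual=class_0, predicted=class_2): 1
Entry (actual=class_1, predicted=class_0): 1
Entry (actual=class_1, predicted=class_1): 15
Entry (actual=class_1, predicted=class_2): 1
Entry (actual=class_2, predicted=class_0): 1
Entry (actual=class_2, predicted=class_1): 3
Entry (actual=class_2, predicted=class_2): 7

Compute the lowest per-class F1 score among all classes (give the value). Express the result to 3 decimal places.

0.700

Per-class F1 score (2·TP/(2·TP+FP+FN)):
  class_0: TP=13, FP=1+1=2, FN=2+1=3 → 26/31 = 0.8387
  class_1: TP=15, FP=2+3=5, FN=1+1=2 → 30/37 = 0.8108
  class_2: TP=7, FP=1+1=2, FN=1+3=4 → 14/20 = 0.7000
Lowest is class 'class_2' with F1 score = 0.700.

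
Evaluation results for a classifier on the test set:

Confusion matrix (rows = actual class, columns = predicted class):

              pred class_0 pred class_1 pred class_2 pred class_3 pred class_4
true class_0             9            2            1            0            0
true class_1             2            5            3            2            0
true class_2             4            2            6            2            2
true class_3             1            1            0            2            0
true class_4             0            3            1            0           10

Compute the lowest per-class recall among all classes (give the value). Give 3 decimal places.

0.375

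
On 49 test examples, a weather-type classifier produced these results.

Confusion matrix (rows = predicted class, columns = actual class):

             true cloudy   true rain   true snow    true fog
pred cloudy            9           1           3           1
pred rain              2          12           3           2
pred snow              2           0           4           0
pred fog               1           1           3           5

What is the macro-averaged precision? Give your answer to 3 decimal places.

0.610

Per-class precision (TP/(TP+FP)):
  cloudy: TP=9, FP=1+3+1=5 → 9/14 = 0.6429
  rain: TP=12, FP=2+3+2=7 → 12/19 = 0.6316
  snow: TP=4, FP=2+0+0=2 → 4/6 = 0.6667
  fog: TP=5, FP=1+1+3=5 → 5/10 = 0.5000
Macro-precision = mean = (0.6429 + 0.6316 + 0.6667 + 0.5000) / 4 = 0.610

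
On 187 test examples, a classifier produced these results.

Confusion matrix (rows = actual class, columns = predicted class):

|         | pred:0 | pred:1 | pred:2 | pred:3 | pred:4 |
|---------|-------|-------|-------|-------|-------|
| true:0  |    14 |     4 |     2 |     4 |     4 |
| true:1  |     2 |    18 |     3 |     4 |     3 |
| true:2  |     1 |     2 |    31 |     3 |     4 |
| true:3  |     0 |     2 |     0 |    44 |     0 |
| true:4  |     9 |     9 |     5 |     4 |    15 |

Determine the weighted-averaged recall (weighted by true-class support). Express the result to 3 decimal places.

Per-class recall (TP/(TP+FN)):
  0: TP=14, FN=4+2+4+4=14 → 14/28 = 0.5000
  1: TP=18, FN=2+3+4+3=12 → 18/30 = 0.6000
  2: TP=31, FN=1+2+3+4=10 → 31/41 = 0.7561
  3: TP=44, FN=0+2+0+0=2 → 44/46 = 0.9565
  4: TP=15, FN=9+9+5+4=27 → 15/42 = 0.3571
Weighted-recall = Σ (supportᵢ/N)·recallᵢ with N=187: (28/187)·0.5000 + (30/187)·0.6000 + (41/187)·0.7561 + (46/187)·0.9565 + (42/187)·0.3571 = 0.652

0.652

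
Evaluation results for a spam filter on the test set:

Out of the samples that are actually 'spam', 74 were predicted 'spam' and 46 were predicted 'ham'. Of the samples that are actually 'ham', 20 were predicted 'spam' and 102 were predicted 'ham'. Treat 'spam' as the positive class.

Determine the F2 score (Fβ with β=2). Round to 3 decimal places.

0.645

Fβ = (1+β²)·TP / ((1+β²)·TP + β²·FN + FP), with β²=4
= 5·74 / (5·74 + 4·46 + 20) = 0.645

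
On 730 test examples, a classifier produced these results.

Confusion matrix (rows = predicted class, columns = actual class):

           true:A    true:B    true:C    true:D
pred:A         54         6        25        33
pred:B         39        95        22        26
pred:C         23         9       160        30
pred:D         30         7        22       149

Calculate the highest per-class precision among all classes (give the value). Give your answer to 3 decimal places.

Per-class precision (TP/(TP+FP)):
  A: TP=54, FP=6+25+33=64 → 54/118 = 0.4576
  B: TP=95, FP=39+22+26=87 → 95/182 = 0.5220
  C: TP=160, FP=23+9+30=62 → 160/222 = 0.7207
  D: TP=149, FP=30+7+22=59 → 149/208 = 0.7163
Highest is class 'C' with precision = 0.721.

0.721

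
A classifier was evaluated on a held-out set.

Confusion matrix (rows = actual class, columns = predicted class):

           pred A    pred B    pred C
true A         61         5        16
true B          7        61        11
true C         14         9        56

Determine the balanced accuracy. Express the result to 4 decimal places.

Balanced accuracy = mean of per-class recall.
  A: recall = 61/82 = 0.74390
  B: recall = 61/79 = 0.77215
  C: recall = 56/79 = 0.70886
Mean = (0.74390 + 0.77215 + 0.70886) / 3 = 0.7416

0.7416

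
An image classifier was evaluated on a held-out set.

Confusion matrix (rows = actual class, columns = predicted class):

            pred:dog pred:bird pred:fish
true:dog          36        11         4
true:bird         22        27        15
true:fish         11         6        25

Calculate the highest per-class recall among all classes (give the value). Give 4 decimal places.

Per-class recall (TP/(TP+FN)):
  dog: TP=36, FN=11+4=15 → 36/51 = 0.70588
  bird: TP=27, FN=22+15=37 → 27/64 = 0.42188
  fish: TP=25, FN=11+6=17 → 25/42 = 0.59524
Highest is class 'dog' with recall = 0.7059.

0.7059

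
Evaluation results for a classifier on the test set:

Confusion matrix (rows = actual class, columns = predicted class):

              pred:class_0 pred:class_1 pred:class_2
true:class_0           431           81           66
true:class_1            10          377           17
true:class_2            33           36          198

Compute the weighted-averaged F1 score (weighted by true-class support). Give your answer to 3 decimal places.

Per-class F1 score (2·TP/(2·TP+FP+FN)):
  class_0: TP=431, FP=10+33=43, FN=81+66=147 → 862/1052 = 0.8194
  class_1: TP=377, FP=81+36=117, FN=10+17=27 → 754/898 = 0.8396
  class_2: TP=198, FP=66+17=83, FN=33+36=69 → 396/548 = 0.7226
Weighted-F1 score = Σ (supportᵢ/N)·F1 scoreᵢ with N=1249: (578/1249)·0.8194 + (404/1249)·0.8396 + (267/1249)·0.7226 = 0.805

0.805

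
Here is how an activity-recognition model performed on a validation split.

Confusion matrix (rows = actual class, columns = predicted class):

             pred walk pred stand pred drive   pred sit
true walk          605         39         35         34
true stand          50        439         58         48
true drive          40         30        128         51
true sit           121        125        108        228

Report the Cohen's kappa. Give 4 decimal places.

0.5246

Observed agreement pₒ = trace/N = 1400/2139 = 0.65451
Expected agreement pₑ = Σ (rowᵢ·colᵢ)/N² = (713·816 + 595·633 + 249·329 + 582·361)/2139² = 0.27331
κ = (pₒ − pₑ)/(1 − pₑ) = (0.65451 − 0.27331)/(1 − 0.27331) = 0.5246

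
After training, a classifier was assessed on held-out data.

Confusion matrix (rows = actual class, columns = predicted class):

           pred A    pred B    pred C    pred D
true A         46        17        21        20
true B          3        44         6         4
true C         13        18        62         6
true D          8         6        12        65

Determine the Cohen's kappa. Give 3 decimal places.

0.491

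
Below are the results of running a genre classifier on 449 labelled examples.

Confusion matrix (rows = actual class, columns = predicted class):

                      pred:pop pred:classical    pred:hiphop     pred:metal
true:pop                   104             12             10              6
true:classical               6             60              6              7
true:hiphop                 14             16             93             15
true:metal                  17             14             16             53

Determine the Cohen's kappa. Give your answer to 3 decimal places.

0.583

Observed agreement pₒ = trace/N = 310/449 = 0.6904
Expected agreement pₑ = Σ (rowᵢ·colᵢ)/N² = (132·141 + 79·102 + 138·125 + 100·81)/449² = 0.2580
κ = (pₒ − pₑ)/(1 − pₑ) = (0.6904 − 0.2580)/(1 − 0.2580) = 0.583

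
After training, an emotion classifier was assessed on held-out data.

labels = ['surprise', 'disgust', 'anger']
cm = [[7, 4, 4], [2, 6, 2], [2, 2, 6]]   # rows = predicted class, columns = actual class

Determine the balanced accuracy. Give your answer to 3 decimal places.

0.545

Balanced accuracy = mean of per-class recall.
  surprise: recall = 7/11 = 0.6364
  disgust: recall = 6/12 = 0.5000
  anger: recall = 6/12 = 0.5000
Mean = (0.6364 + 0.5000 + 0.5000) / 3 = 0.545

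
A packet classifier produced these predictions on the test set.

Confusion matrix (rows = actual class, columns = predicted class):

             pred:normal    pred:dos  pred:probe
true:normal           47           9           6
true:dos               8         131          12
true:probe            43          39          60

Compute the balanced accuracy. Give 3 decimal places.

Balanced accuracy = mean of per-class recall.
  normal: recall = 47/62 = 0.7581
  dos: recall = 131/151 = 0.8675
  probe: recall = 60/142 = 0.4225
Mean = (0.7581 + 0.8675 + 0.4225) / 3 = 0.683

0.683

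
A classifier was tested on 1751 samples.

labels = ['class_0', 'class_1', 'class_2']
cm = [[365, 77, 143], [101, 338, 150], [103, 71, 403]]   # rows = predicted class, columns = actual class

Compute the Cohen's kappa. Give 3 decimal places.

Observed agreement pₒ = trace/N = 1106/1751 = 0.6316
Expected agreement pₑ = Σ (rowᵢ·colᵢ)/N² = (569·585 + 486·589 + 696·577)/1751² = 0.3329
κ = (pₒ − pₑ)/(1 − pₑ) = (0.6316 − 0.3329)/(1 − 0.3329) = 0.448

0.448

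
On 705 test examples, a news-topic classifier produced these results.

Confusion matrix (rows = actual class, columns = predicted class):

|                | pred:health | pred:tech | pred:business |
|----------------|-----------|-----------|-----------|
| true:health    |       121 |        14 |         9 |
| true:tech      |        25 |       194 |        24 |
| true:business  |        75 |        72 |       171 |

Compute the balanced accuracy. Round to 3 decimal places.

0.725

Balanced accuracy = mean of per-class recall.
  health: recall = 121/144 = 0.8403
  tech: recall = 194/243 = 0.7984
  business: recall = 171/318 = 0.5377
Mean = (0.8403 + 0.7984 + 0.5377) / 3 = 0.725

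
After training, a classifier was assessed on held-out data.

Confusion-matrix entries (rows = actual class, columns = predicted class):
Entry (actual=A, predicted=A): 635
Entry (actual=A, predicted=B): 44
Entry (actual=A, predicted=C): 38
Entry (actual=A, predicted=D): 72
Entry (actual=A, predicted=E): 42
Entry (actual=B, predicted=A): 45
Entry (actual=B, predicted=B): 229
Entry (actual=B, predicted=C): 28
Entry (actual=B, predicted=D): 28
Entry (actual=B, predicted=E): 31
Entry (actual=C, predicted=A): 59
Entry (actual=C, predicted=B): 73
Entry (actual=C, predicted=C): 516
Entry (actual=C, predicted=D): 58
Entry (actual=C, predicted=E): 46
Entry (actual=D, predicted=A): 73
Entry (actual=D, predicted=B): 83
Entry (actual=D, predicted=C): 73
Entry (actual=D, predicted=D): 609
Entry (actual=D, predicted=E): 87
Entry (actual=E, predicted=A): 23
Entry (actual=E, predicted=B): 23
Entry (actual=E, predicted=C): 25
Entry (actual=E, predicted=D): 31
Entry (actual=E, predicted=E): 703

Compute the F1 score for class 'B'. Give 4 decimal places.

0.5633

Take TP from the diagonal, FP from the rest of the 'B' prediction marginal, FN from the rest of the 'B' actual marginal.
F1 score = 2·TP/(2·TP+FP+FN).
B: TP=229, FP=44+73+83+23=223, FN=45+28+28+31=132 → 458/813 = 0.56335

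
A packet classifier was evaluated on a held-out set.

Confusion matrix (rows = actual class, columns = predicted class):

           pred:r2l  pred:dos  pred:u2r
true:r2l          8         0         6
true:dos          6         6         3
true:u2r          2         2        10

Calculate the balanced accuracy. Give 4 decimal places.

Balanced accuracy = mean of per-class recall.
  r2l: recall = 8/14 = 0.57143
  dos: recall = 6/15 = 0.40000
  u2r: recall = 10/14 = 0.71429
Mean = (0.57143 + 0.40000 + 0.71429) / 3 = 0.5619

0.5619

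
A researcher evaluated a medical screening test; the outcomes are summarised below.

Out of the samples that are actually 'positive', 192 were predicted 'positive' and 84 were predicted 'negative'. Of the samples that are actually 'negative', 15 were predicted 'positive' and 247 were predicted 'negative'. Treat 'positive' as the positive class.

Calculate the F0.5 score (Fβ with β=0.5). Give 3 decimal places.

Fβ = (1+β²)·TP / ((1+β²)·TP + β²·FN + FP), with β²=1/4
= 1.25·192 / (1.25·192 + 0.25·84 + 15) = 0.870

0.870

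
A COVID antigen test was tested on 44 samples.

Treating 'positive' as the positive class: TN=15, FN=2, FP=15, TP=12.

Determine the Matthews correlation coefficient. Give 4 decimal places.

0.3416

MCC = (TP·TN − FP·FN) / √((TP+FP)(TP+FN)(TN+FP)(TN+FN))
Numerator = 12·15 − 15·2 = 150
Denominator = √(27·14·30·17) = √192780 = 439.0672
MCC = 150 / 439.0672 = 0.3416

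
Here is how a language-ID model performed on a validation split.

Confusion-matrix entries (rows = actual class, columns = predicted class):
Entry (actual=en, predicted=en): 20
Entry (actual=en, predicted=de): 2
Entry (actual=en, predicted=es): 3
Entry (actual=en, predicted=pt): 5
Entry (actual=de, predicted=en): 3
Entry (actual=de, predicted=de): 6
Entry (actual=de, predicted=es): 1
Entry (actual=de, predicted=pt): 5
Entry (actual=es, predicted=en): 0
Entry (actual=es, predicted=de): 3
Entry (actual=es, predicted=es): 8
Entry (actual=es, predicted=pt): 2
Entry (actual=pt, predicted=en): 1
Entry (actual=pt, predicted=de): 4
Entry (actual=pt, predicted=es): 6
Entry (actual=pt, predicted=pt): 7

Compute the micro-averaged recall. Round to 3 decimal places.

0.539

Micro-averaging pools counts across classes: ΣTP=41, ΣFP=35, ΣFN=35.
Micro-recall = TP/(TP+FN) on pooled counts = 0.539 (equals overall accuracy in single-label multiclass).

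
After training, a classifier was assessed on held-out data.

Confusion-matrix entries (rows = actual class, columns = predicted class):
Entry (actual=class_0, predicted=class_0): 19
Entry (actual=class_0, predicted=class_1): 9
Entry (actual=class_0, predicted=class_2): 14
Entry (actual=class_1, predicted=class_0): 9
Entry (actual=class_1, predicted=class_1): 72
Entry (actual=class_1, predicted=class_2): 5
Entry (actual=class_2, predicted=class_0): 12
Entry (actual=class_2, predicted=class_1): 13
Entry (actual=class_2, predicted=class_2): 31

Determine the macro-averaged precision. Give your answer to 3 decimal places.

Per-class precision (TP/(TP+FP)):
  class_0: TP=19, FP=9+12=21 → 19/40 = 0.4750
  class_1: TP=72, FP=9+13=22 → 72/94 = 0.7660
  class_2: TP=31, FP=14+5=19 → 31/50 = 0.6200
Macro-precision = mean = (0.4750 + 0.7660 + 0.6200) / 3 = 0.620

0.620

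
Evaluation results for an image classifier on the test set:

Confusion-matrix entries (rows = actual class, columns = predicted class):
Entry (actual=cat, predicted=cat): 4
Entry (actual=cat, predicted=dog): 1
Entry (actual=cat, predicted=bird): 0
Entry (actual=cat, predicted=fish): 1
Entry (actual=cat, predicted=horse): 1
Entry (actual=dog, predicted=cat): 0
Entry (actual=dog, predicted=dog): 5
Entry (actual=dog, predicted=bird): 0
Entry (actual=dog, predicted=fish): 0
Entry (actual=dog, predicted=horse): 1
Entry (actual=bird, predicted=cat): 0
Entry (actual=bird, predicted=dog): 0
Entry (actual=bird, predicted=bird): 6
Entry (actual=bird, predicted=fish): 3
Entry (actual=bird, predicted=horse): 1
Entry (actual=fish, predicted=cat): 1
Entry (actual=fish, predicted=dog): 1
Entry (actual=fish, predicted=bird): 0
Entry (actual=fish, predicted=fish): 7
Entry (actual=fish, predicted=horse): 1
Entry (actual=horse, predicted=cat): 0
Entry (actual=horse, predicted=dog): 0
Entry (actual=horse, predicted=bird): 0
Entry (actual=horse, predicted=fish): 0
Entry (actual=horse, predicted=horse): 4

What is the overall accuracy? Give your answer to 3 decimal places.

0.703

Accuracy = trace / total = (4+5+6+7+4=26) / 37 = 26/37 = 0.703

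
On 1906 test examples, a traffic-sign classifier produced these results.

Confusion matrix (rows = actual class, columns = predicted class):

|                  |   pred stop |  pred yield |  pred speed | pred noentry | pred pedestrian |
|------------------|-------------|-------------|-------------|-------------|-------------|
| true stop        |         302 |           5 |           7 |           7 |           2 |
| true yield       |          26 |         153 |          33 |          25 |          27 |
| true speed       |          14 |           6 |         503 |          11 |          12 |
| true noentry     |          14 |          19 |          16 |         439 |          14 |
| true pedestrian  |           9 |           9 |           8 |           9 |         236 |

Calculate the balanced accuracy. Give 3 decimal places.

Balanced accuracy = mean of per-class recall.
  stop: recall = 302/323 = 0.9350
  yield: recall = 153/264 = 0.5795
  speed: recall = 503/546 = 0.9212
  noentry: recall = 439/502 = 0.8745
  pedestrian: recall = 236/271 = 0.8708
Mean = (0.9350 + 0.5795 + 0.9212 + 0.8745 + 0.8708) / 5 = 0.836

0.836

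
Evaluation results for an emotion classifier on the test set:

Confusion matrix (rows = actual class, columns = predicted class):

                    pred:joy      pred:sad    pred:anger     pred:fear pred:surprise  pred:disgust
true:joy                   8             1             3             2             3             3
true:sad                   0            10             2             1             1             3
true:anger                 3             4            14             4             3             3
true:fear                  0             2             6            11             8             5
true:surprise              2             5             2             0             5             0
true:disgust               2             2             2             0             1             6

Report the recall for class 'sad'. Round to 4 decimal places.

0.5882

Take TP from the diagonal, FP from the rest of the 'sad' prediction marginal, FN from the rest of the 'sad' actual marginal.
recall = TP/(TP+FN).
sad: TP=10, FN=0+2+1+1+3=7 → 10/17 = 0.58824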